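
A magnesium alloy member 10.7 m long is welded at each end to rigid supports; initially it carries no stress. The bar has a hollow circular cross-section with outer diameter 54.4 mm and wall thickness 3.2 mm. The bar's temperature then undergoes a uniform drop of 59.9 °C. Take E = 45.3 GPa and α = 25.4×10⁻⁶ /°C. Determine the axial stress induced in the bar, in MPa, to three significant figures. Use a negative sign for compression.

Free thermal expansion αLΔT = 25.4e-6 · 10700 · -59.9 = -16.28 mm.
The walls impose strain ε = −(-16.28)/10700 = 1.5215e-03; σ = Eε = 45300 · 1.5215e-03 = 68.92 MPa.

68.9 MPa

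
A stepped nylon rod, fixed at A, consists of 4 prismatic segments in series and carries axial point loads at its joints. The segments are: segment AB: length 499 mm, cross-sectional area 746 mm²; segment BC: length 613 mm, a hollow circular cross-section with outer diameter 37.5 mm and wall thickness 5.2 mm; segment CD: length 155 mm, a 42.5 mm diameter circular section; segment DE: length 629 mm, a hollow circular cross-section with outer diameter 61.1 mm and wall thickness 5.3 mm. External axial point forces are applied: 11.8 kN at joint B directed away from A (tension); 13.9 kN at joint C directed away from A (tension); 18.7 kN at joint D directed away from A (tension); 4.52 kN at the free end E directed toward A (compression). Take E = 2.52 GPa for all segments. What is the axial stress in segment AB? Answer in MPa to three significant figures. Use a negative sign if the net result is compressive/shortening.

Internal axial forces (sectioning from the free end, tension +): N_DE = -4.52 kN, N_CD = 14.18 kN, N_BC = 28.08 kN, N_AB = 39.88 kN.
σ_AB = N_AB/A_AB = 39880/746 = 53.46 MPa.

53.5 MPa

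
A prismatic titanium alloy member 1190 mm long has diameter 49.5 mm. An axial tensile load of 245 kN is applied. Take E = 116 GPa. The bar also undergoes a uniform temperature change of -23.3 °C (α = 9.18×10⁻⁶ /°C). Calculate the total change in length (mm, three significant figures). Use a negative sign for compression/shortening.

1.05 mm

A = 1924 mm².
δ_mech = NL/(AE) = 245000·1190/(1924·116000) = 1.306 mm.
δ_thermal = αLΔT = 9.18e-6·1190·-23.3 = -0.2545 mm.
δ = δ_mech + δ_thermal = 1.052 mm.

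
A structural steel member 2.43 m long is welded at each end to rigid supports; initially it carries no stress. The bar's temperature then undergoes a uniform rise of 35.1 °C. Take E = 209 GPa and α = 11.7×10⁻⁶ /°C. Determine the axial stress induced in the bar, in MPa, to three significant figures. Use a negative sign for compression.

Free thermal expansion αLΔT = 11.7e-6 · 2430 · 35.1 = 0.9979 mm.
The walls impose strain ε = −(0.9979)/2430 = -4.1067e-04; σ = Eε = 209000 · -4.1067e-04 = -85.83 MPa.

-85.8 MPa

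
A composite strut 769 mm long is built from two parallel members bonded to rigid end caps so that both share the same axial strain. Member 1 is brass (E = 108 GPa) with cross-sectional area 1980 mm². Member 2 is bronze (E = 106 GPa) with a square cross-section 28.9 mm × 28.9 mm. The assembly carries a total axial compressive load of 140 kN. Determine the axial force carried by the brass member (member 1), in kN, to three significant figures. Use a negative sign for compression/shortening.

-99.0 kN

A_2 = 835.2 mm².
Equal strain + equilibrium ⇒ each member carries load in proportion to AE: A₁E₁ = 213800000 N, A₂E₂ = 88530000 N, ΣAE = 302400000 N.
F₁ = P·A₁E₁/ΣAE = -140000·213800000/302400000 = -99010 N.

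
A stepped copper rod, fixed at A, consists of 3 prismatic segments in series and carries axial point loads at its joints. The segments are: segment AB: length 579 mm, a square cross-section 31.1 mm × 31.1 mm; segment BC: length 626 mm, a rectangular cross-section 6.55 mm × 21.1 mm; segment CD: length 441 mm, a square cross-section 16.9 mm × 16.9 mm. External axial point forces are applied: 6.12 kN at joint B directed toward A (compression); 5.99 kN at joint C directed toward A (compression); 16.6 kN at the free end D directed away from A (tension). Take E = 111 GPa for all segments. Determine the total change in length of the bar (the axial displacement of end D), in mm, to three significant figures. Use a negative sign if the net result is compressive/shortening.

Internal axial forces (sectioning from the free end, tension +): N_CD = 16.6 kN, N_BC = 10.61 kN, N_AB = 4.49 kN.
A_AB = 967.2 mm².
A_BC = 138.2 mm².
A_CD = 285.6 mm².
δ_AB = 4490·579/(967.2·111000) = 0.02421 mm
δ_BC = 10610·626/(138.2·111000) = 0.433 mm
δ_CD = 16600·441/(285.6·111000) = 0.2309 mm
δ = Σδ_i = 0.6881 mm.

0.688 mm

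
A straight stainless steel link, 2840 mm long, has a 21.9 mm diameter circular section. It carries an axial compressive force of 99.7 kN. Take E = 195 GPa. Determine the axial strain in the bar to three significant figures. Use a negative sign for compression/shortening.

A = 376.7 mm².
σ = N/A = -264.7 MPa; ε = σ/E = -264.7/195000 = -1.357e-03.

-0.00136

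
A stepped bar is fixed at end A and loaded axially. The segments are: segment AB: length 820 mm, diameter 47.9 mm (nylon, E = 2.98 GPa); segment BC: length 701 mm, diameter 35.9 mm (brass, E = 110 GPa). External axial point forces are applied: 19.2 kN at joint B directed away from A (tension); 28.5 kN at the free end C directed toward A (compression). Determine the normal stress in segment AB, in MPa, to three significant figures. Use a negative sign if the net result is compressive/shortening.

Internal axial forces (sectioning from the free end, tension +): N_BC = -28.5 kN, N_AB = -9.3 kN.
A_AB = 1802 mm².
σ_AB = N_AB/A_AB = -9300/1802 = -5.161 MPa.

-5.16 MPa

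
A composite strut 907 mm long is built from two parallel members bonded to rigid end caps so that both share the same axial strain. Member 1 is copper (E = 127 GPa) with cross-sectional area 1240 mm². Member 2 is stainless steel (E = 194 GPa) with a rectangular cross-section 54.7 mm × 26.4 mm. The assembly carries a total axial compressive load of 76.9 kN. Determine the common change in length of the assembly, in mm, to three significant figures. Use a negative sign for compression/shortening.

A_2 = 1444 mm².
Equal strain + equilibrium ⇒ each member carries load in proportion to AE: A₁E₁ = 157500000 N, A₂E₂ = 280200000 N, ΣAE = 437600000 N.
δ = PL/ΣAE = -76900·907/437600000 = -0.1594 mm.

-0.159 mm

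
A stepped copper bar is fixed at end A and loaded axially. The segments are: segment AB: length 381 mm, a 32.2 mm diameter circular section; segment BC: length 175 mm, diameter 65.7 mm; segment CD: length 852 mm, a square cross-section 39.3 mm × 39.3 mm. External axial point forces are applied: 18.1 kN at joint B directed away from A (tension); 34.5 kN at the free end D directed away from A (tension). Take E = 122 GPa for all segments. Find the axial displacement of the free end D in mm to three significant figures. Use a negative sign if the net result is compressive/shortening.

0.372 mm

Internal axial forces (sectioning from the free end, tension +): N_CD = 34.5 kN, N_BC = 34.5 kN, N_AB = 52.6 kN.
A_AB = 814.3 mm².
A_BC = 3390 mm².
A_CD = 1544 mm².
δ_AB = 52600·381/(814.3·122000) = 0.2017 mm
δ_BC = 34500·175/(3390·122000) = 0.0146 mm
δ_CD = 34500·852/(1544·122000) = 0.156 mm
δ = Σδ_i = 0.3723 mm.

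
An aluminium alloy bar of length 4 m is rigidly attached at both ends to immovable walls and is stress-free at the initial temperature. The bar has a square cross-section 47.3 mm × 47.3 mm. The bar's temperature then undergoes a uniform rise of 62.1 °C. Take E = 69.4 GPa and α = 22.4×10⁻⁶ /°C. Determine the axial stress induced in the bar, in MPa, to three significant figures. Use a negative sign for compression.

Free thermal expansion αLΔT = 22.4e-6 · 4000 · 62.1 = 5.564 mm.
The walls impose strain ε = −(5.564)/4000 = -1.3910e-03; σ = Eε = 69400 · -1.3910e-03 = -96.54 MPa.

-96.5 MPa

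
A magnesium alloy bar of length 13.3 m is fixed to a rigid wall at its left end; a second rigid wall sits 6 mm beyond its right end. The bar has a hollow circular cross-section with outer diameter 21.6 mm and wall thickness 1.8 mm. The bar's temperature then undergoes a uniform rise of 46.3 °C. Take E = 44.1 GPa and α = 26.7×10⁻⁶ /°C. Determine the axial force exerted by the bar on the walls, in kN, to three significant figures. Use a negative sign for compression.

-3.88 kN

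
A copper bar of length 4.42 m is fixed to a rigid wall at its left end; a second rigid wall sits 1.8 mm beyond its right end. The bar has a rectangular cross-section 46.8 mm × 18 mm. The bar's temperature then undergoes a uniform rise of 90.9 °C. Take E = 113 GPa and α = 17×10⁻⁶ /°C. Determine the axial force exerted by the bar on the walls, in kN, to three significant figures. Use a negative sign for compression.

-108 kN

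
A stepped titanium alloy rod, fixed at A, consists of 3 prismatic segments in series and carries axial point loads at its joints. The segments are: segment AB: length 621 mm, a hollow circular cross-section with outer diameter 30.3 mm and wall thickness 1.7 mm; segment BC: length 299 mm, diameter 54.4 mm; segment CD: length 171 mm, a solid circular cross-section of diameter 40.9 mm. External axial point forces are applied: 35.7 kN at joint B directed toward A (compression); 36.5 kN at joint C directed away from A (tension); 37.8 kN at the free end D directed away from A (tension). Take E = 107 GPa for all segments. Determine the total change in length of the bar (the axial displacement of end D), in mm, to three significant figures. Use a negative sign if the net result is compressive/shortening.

Internal axial forces (sectioning from the free end, tension +): N_CD = 37.8 kN, N_BC = 74.3 kN, N_AB = 38.6 kN.
A_AB = 152.7 mm².
A_BC = 2324 mm².
A_CD = 1314 mm².
δ_AB = 38600·621/(152.7·107000) = 1.467 mm
δ_BC = 74300·299/(2324·107000) = 0.08933 mm
δ_CD = 37800·171/(1314·107000) = 0.04598 mm
δ = Σδ_i = 1.602 mm.

1.60 mm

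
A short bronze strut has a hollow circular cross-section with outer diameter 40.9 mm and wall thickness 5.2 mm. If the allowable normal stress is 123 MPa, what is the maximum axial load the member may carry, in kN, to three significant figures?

71.7 kN

A = 583.2 mm².
P_max = σ_allow · A = 123 · 583.2 = 71730 N = 71.73 kN.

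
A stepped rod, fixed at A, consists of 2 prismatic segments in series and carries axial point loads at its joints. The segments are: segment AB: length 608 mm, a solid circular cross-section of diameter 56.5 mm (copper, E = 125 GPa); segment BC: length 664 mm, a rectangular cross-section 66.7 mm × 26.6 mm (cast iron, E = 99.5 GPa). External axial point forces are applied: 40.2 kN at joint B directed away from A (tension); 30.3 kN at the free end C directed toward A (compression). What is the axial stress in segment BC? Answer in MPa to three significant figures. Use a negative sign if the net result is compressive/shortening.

-17.1 MPa

Internal axial forces (sectioning from the free end, tension +): N_BC = -30.3 kN, N_AB = 9.9 kN.
A_BC = 1774 mm².
σ_BC = N_BC/A_BC = -30300/1774 = -17.08 MPa.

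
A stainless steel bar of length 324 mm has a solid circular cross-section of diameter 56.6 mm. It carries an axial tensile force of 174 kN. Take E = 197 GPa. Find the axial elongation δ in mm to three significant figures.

A = 2516 mm².
δ_mech = NL/(AE) = 174000·324/(2516·197000) = 0.1137 mm.

0.114 mm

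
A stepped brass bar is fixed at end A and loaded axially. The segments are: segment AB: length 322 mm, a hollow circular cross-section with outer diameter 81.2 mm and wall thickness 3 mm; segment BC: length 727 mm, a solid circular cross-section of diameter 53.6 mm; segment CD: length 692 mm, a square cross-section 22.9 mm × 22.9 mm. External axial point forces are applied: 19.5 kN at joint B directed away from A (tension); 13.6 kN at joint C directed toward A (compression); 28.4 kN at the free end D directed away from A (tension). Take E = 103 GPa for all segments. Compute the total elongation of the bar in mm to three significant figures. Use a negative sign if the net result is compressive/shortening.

0.556 mm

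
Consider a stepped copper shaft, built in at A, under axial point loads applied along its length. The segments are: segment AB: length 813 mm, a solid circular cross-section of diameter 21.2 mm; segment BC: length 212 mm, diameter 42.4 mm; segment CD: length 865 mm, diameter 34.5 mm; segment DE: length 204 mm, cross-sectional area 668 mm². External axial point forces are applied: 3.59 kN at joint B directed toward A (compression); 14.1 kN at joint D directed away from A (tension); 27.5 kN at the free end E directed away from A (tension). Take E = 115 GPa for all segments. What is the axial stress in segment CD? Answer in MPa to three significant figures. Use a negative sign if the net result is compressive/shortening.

44.5 MPa

Internal axial forces (sectioning from the free end, tension +): N_DE = 27.5 kN, N_CD = 41.6 kN, N_BC = 41.6 kN, N_AB = 38.01 kN.
A_CD = 934.8 mm².
σ_CD = N_CD/A_CD = 41600/934.8 = 44.5 MPa.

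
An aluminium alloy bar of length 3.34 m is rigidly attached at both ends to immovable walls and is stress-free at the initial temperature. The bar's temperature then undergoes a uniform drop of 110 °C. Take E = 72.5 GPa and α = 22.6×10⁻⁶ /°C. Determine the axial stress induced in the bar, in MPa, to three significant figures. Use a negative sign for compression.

180 MPa

Free thermal expansion αLΔT = 22.6e-6 · 3340 · -110 = -8.303 mm.
The walls impose strain ε = −(-8.303)/3340 = 2.4860e-03; σ = Eε = 72500 · 2.4860e-03 = 180.2 MPa.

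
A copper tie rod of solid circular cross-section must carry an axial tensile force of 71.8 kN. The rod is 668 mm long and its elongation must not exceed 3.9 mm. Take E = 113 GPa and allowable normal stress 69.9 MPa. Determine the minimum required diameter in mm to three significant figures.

Required area A ≥ P/σ_allow = 71800/69.9 = 1027 mm².
For a solid circular section, d ≥ √(4A/π) = 36.16 mm.
Elongation limit: A ≥ PL/(Eδ_allow) = 71800·668/(113000·3.9) = 108.8 mm² ⇒ d ≥ 11.77 mm.
The stress limit governs.

36.2 mm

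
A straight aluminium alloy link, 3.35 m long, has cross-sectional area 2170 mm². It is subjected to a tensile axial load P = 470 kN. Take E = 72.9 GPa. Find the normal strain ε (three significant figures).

σ = N/A = 216.6 MPa; ε = σ/E = 216.6/72900 = 2.971e-03.

0.00297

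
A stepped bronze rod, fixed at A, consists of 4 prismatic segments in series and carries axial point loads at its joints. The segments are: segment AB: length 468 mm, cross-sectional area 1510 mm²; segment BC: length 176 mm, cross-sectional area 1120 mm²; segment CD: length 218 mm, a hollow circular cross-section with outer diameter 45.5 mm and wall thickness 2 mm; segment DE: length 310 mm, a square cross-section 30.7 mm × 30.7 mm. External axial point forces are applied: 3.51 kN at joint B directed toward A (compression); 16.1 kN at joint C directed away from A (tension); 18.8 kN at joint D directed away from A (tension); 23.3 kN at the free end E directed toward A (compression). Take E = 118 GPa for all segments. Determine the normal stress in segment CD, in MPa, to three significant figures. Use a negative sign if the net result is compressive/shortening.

Internal axial forces (sectioning from the free end, tension +): N_DE = -23.3 kN, N_CD = -4.5 kN, N_BC = 11.6 kN, N_AB = 8.09 kN.
A_CD = 273.3 mm².
σ_CD = N_CD/A_CD = -4500/273.3 = -16.46 MPa.

-16.5 MPa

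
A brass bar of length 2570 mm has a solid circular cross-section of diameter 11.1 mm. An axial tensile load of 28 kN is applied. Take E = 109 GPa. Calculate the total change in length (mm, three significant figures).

6.82 mm

A = 96.77 mm².
δ_mech = NL/(AE) = 28000·2570/(96.77·109000) = 6.822 mm.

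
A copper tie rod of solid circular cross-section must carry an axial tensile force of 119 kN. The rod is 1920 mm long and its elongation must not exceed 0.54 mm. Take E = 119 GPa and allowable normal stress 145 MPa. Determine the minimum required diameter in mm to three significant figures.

Required area A ≥ P/σ_allow = 119000/145 = 820.7 mm².
For a solid circular section, d ≥ √(4A/π) = 32.33 mm.
Elongation limit: A ≥ PL/(Eδ_allow) = 119000·1920/(119000·0.54) = 3556 mm² ⇒ d ≥ 67.28 mm.
The elongation limit governs.

67.3 mm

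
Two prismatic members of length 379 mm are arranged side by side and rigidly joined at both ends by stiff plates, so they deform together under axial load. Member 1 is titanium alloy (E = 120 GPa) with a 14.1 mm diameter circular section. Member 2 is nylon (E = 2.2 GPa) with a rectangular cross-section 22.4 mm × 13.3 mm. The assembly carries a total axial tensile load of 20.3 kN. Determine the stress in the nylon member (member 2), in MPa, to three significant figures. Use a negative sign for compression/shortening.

2.30 MPa

A_1 = 156.1 mm².
A_2 = 297.9 mm².
Equal strain + equilibrium ⇒ each member carries load in proportion to AE: A₁E₁ = 18740000 N, A₂E₂ = 655400 N, ΣAE = 19390000 N.
σ₂ = P·E₂/ΣAE = 20300·2200/19390000 = 2.303 MPa.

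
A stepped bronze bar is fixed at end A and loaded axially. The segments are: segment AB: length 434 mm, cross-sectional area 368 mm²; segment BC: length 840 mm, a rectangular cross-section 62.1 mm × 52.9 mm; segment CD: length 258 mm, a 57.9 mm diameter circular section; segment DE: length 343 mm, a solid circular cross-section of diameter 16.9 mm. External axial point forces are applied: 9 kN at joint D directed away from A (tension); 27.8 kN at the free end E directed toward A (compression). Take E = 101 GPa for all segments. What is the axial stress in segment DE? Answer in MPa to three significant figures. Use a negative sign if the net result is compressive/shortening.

-124 MPa

Internal axial forces (sectioning from the free end, tension +): N_DE = -27.8 kN, N_CD = -18.8 kN, N_BC = -18.8 kN, N_AB = -18.8 kN.
A_DE = 224.3 mm².
σ_DE = N_DE/A_DE = -27800/224.3 = -123.9 MPa.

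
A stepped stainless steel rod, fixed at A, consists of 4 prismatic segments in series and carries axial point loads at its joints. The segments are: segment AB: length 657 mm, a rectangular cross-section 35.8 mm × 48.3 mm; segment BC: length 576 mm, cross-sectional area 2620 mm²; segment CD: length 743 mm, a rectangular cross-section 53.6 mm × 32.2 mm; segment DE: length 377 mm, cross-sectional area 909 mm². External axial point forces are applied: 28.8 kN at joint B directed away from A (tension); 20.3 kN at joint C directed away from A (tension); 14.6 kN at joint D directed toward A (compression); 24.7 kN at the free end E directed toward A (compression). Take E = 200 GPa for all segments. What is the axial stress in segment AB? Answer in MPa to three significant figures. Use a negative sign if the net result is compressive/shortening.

Internal axial forces (sectioning from the free end, tension +): N_DE = -24.7 kN, N_CD = -39.3 kN, N_BC = -19 kN, N_AB = 9.8 kN.
A_AB = 1729 mm².
σ_AB = N_AB/A_AB = 9800/1729 = 5.668 MPa.

5.67 MPa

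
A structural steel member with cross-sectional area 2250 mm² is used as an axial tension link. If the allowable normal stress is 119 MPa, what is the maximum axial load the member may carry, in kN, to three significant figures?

268 kN

P_max = σ_allow · A = 119 · 2250 = 267800 N = 267.8 kN.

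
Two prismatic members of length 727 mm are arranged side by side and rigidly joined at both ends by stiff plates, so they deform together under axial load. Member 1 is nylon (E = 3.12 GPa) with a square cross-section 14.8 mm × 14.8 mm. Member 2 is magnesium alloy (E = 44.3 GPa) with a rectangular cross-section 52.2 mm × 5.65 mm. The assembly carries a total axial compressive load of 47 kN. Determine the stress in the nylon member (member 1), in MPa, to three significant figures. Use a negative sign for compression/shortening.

-10.7 MPa

A_1 = 219 mm².
A_2 = 294.9 mm².
Equal strain + equilibrium ⇒ each member carries load in proportion to AE: A₁E₁ = 683400 N, A₂E₂ = 13070000 N, ΣAE = 13750000 N.
σ₁ = P·E₁/ΣAE = -47000·3120/13750000 = -10.67 MPa.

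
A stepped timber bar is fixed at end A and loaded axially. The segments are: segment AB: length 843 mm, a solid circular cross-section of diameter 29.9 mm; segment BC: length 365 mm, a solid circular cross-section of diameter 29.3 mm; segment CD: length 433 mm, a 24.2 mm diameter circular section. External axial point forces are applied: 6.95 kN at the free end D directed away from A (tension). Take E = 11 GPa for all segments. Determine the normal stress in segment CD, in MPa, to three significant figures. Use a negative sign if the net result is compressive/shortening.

Internal axial forces (sectioning from the free end, tension +): N_CD = 6.95 kN, N_BC = 6.95 kN, N_AB = 6.95 kN.
A_CD = 460 mm².
σ_CD = N_CD/A_CD = 6950/460 = 15.11 MPa.

15.1 MPa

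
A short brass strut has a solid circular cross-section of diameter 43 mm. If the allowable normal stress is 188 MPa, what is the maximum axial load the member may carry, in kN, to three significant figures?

273 kN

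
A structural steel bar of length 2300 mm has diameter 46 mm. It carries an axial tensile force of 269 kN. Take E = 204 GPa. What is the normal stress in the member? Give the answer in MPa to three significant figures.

A = 1662 mm².
σ = N/A = 269000/1662 = 161.9 MPa.

162 MPa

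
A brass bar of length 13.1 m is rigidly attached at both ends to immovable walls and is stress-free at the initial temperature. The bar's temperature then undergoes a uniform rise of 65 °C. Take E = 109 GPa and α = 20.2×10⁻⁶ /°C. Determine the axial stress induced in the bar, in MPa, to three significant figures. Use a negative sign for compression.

Free thermal expansion αLΔT = 20.2e-6 · 13100 · 65 = 17.2 mm.
The walls impose strain ε = −(17.2)/13100 = -1.3130e-03; σ = Eε = 109000 · -1.3130e-03 = -143.1 MPa.

-143 MPa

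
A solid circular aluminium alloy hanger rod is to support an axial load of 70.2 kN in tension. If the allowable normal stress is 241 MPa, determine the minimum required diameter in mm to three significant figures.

19.3 mm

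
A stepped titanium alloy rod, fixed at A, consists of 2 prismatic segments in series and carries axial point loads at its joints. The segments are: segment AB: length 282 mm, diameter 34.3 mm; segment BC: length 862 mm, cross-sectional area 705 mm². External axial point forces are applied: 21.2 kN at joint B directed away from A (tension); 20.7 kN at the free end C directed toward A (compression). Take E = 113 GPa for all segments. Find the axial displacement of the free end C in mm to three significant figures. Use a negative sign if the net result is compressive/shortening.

-0.223 mm

Internal axial forces (sectioning from the free end, tension +): N_BC = -20.7 kN, N_AB = 0.5 kN.
A_AB = 924 mm².
δ_AB = 500·282/(924·113000) = 0.00135 mm
δ_BC = -20700·862/(705·113000) = -0.224 mm
δ = Σδ_i = -0.2226 mm.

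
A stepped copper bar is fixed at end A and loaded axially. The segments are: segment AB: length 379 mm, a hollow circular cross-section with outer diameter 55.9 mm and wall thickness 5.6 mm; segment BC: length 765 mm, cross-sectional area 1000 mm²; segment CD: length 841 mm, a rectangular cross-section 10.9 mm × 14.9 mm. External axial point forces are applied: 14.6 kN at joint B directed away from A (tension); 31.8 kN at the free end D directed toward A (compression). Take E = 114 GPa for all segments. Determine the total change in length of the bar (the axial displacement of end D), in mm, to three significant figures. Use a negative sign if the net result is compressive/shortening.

Internal axial forces (sectioning from the free end, tension +): N_CD = -31.8 kN, N_BC = -31.8 kN, N_AB = -17.2 kN.
A_AB = 884.9 mm².
A_CD = 162.4 mm².
δ_AB = -17200·379/(884.9·114000) = -0.06462 mm
δ_BC = -31800·765/(1000·114000) = -0.2134 mm
δ_CD = -31800·841/(162.4·114000) = -1.444 mm
δ = Σδ_i = -1.722 mm.

-1.72 mm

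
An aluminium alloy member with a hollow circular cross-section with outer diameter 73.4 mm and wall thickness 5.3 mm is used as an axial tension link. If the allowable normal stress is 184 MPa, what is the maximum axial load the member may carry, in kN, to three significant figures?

A = 1134 mm².
P_max = σ_allow · A = 184 · 1134 = 208600 N = 208.6 kN.

209 kN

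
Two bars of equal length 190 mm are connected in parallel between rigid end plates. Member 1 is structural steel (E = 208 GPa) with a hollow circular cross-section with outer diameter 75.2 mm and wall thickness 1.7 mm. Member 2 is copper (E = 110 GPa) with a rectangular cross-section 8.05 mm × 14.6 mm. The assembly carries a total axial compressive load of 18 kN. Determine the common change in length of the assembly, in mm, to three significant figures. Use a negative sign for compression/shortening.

A_1 = 392.5 mm².
A_2 = 117.5 mm².
Equal strain + equilibrium ⇒ each member carries load in proportion to AE: A₁E₁ = 81650000 N, A₂E₂ = 12930000 N, ΣAE = 94580000 N.
δ = PL/ΣAE = -18000·190/94580000 = -0.03616 mm.

-0.0362 mm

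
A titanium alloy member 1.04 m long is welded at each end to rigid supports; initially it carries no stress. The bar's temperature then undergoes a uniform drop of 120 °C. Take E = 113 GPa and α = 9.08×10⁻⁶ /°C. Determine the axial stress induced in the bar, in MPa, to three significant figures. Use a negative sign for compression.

123 MPa

Free thermal expansion αLΔT = 9.08e-6 · 1040 · -120 = -1.133 mm.
The walls impose strain ε = −(-1.133)/1040 = 1.0896e-03; σ = Eε = 113000 · 1.0896e-03 = 123.1 MPa.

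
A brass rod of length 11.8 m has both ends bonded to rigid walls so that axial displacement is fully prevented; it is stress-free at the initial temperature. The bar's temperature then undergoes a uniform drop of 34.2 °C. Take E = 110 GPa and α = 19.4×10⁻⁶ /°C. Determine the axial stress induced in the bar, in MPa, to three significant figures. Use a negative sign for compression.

Free thermal expansion αLΔT = 19.4e-6 · 11800 · -34.2 = -7.829 mm.
The walls impose strain ε = −(-7.829)/11800 = 6.6348e-04; σ = Eε = 110000 · 6.6348e-04 = 72.98 MPa.

73.0 MPa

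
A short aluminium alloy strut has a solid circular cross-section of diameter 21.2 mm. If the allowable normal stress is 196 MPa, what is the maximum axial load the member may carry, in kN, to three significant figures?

A = 353 mm².
P_max = σ_allow · A = 196 · 353 = 69190 N = 69.19 kN.

69.2 kN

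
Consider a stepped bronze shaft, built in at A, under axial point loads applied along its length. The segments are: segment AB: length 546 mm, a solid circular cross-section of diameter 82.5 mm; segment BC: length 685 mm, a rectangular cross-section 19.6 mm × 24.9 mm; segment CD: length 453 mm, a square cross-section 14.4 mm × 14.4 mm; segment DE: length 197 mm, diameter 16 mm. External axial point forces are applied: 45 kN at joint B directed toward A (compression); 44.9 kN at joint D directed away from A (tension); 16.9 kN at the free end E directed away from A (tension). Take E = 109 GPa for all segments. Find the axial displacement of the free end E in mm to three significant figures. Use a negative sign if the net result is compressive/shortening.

2.20 mm

Internal axial forces (sectioning from the free end, tension +): N_DE = 16.9 kN, N_CD = 61.8 kN, N_BC = 61.8 kN, N_AB = 16.8 kN.
A_AB = 5346 mm².
A_BC = 488 mm².
A_CD = 207.4 mm².
A_DE = 201.1 mm².
δ_AB = 16800·546/(5346·109000) = 0.01574 mm
δ_BC = 61800·685/(488·109000) = 0.7958 mm
δ_CD = 61800·453/(207.4·109000) = 1.239 mm
δ_DE = 16900·197/(201.1·109000) = 0.1519 mm
δ = Σδ_i = 2.202 mm.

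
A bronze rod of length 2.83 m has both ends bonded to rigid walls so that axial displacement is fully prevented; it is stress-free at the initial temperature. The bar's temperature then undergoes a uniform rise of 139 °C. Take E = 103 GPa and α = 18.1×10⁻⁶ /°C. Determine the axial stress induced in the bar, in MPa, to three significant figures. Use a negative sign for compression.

Free thermal expansion αLΔT = 18.1e-6 · 2830 · 139 = 7.12 mm.
The walls impose strain ε = −(7.12)/2830 = -2.5159e-03; σ = Eε = 103000 · -2.5159e-03 = -259.1 MPa.

-259 MPa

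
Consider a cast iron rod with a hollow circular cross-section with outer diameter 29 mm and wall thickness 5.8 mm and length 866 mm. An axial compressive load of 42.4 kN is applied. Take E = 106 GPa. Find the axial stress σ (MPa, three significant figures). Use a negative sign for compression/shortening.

-100 MPa

A = 422.7 mm².
σ = N/A = -42400/422.7 = -100.3 MPa.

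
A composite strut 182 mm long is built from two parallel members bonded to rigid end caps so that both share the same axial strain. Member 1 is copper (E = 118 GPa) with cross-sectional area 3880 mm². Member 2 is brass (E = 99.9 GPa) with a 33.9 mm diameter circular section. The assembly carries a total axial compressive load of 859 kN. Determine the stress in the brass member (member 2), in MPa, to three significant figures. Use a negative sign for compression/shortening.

-157 MPa

A_2 = 902.6 mm².
Equal strain + equilibrium ⇒ each member carries load in proportion to AE: A₁E₁ = 457800000 N, A₂E₂ = 90170000 N, ΣAE = 548000000 N.
σ₂ = P·E₂/ΣAE = -859000·99900/548000000 = -156.6 MPa.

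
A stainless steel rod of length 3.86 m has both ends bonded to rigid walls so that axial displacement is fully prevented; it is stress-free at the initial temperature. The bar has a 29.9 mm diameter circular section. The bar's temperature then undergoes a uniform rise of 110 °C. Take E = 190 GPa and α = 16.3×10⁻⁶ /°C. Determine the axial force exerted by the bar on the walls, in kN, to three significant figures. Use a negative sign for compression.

Free thermal expansion αLΔT = 16.3e-6 · 3860 · 110 = 6.921 mm.
The walls impose strain ε = −(6.921)/3860 = -1.7930e-03; σ = Eε = 190000 · -1.7930e-03 = -340.7 MPa.
Wall reaction R = σ·A = -340.7·702.2 = -239200 N = -239.2 kN.

-239 kN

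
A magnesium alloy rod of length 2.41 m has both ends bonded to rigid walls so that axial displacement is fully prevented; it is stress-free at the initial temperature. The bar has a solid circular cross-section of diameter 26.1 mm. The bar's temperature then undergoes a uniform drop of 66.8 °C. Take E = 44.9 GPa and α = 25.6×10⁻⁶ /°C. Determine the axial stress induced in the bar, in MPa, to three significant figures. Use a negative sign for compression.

Free thermal expansion αLΔT = 25.6e-6 · 2410 · -66.8 = -4.121 mm.
The walls impose strain ε = −(-4.121)/2410 = 1.7101e-03; σ = Eε = 44900 · 1.7101e-03 = 76.78 MPa.

76.8 MPa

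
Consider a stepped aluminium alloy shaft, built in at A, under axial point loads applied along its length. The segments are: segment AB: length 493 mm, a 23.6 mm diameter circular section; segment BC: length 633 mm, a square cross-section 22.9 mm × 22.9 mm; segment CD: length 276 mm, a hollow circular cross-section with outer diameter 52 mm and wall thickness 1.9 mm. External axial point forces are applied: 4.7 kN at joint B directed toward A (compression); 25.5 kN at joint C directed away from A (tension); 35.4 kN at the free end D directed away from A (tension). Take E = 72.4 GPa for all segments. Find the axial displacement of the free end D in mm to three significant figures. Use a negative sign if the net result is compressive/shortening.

Internal axial forces (sectioning from the free end, tension +): N_CD = 35.4 kN, N_BC = 60.9 kN, N_AB = 56.2 kN.
A_AB = 437.4 mm².
A_BC = 524.4 mm².
A_CD = 299 mm².
δ_AB = 56200·493/(437.4·72400) = 0.8748 mm
δ_BC = 60900·633/(524.4·72400) = 1.015 mm
δ_CD = 35400·276/(299·72400) = 0.4513 mm
δ = Σδ_i = 2.341 mm.

2.34 mm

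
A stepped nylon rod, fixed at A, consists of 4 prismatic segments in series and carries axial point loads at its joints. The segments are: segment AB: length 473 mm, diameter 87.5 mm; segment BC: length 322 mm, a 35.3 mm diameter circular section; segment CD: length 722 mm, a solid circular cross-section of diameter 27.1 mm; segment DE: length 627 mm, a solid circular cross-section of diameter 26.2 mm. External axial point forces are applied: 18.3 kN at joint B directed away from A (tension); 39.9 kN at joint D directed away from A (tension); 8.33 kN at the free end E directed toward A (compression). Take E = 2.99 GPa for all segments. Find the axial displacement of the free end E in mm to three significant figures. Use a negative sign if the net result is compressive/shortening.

14.8 mm

Internal axial forces (sectioning from the free end, tension +): N_DE = -8.33 kN, N_CD = 31.57 kN, N_BC = 31.57 kN, N_AB = 49.87 kN.
A_AB = 6013 mm².
A_BC = 978.7 mm².
A_CD = 576.8 mm².
A_DE = 539.1 mm².
δ_AB = 49870·473/(6013·2990) = 1.312 mm
δ_BC = 31570·322/(978.7·2990) = 3.474 mm
δ_CD = 31570·722/(576.8·2990) = 13.22 mm
δ_DE = -8330·627/(539.1·2990) = -3.24 mm
δ = Σδ_i = 14.76 mm.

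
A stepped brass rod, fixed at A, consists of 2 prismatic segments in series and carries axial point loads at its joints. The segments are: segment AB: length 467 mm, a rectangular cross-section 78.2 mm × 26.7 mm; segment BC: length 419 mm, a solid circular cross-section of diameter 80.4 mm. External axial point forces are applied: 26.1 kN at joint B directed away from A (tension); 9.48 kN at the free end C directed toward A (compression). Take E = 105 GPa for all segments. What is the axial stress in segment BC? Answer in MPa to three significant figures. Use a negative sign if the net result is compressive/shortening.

Internal axial forces (sectioning from the free end, tension +): N_BC = -9.48 kN, N_AB = 16.62 kN.
A_BC = 5077 mm².
σ_BC = N_BC/A_BC = -9480/5077 = -1.867 MPa.

-1.87 MPa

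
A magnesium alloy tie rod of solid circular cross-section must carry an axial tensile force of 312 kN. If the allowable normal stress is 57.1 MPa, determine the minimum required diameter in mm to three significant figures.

Required area A ≥ P/σ_allow = 312000/57.1 = 5464 mm².
For a solid circular section, d ≥ √(4A/π) = 83.41 mm.

83.4 mm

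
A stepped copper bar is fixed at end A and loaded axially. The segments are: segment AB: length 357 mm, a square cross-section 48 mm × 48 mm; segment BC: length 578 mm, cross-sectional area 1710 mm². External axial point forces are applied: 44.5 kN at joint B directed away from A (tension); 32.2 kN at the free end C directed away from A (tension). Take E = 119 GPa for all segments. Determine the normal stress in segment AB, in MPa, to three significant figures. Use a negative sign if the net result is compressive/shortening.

Internal axial forces (sectioning from the free end, tension +): N_BC = 32.2 kN, N_AB = 76.7 kN.
A_AB = 2304 mm².
σ_AB = N_AB/A_AB = 76700/2304 = 33.29 MPa.

33.3 MPa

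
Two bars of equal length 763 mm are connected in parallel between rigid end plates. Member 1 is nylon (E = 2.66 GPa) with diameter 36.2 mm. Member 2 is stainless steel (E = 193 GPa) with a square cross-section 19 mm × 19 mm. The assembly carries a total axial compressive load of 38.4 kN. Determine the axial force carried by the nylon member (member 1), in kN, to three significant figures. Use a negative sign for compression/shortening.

-1.45 kN

A_1 = 1029 mm².
A_2 = 361 mm².
Equal strain + equilibrium ⇒ each member carries load in proportion to AE: A₁E₁ = 2738000 N, A₂E₂ = 69670000 N, ΣAE = 72410000 N.
F₁ = P·A₁E₁/ΣAE = -38400·2738000/72410000 = -1452 N.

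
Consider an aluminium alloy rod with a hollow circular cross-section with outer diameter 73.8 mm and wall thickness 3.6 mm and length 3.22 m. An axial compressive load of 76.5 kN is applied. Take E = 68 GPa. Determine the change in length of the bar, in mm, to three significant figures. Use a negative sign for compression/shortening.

-4.56 mm

A = 793.9 mm².
δ_mech = NL/(AE) = -76500·3220/(793.9·68000) = -4.563 mm.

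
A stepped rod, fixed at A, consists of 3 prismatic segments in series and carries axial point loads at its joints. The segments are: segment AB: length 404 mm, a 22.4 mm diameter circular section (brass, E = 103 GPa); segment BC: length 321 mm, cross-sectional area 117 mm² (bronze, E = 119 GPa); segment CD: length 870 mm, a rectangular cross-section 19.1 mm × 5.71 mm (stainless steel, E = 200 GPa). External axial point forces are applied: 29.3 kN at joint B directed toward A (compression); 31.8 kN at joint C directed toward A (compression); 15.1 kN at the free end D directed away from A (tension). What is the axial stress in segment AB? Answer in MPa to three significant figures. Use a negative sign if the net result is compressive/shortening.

-117 MPa

Internal axial forces (sectioning from the free end, tension +): N_CD = 15.1 kN, N_BC = -16.7 kN, N_AB = -46 kN.
A_AB = 394.1 mm².
σ_AB = N_AB/A_AB = -46000/394.1 = -116.7 MPa.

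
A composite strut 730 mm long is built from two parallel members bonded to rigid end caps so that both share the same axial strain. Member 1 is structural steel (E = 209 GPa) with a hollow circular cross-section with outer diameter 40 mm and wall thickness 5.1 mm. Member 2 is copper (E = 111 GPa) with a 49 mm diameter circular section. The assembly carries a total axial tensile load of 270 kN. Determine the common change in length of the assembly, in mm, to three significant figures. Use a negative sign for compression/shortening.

A_1 = 559.2 mm².
A_2 = 1886 mm².
Equal strain + equilibrium ⇒ each member carries load in proportion to AE: A₁E₁ = 116900000 N, A₂E₂ = 209300000 N, ΣAE = 326200000 N.
δ = PL/ΣAE = 270000·730/326200000 = 0.6043 mm.

0.604 mm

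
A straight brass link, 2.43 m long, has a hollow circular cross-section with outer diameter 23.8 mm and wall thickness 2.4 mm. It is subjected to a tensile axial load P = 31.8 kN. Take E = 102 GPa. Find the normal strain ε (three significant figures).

0.00193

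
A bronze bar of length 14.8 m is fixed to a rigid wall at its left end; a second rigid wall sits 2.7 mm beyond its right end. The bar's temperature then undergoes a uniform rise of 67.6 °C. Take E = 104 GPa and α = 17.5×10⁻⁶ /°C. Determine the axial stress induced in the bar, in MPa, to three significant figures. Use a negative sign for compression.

Free thermal expansion αLΔT = 17.5e-6 · 14800 · 67.6 = 17.51 mm.
The walls engage after the gap closes; constrained expansion = 17.51 − 2.7 = 14.81 mm.
The walls impose strain ε = −(14.81)/14800 = -1.0006e-03; σ = Eε = 104000 · -1.0006e-03 = -104.1 MPa.

-104 MPa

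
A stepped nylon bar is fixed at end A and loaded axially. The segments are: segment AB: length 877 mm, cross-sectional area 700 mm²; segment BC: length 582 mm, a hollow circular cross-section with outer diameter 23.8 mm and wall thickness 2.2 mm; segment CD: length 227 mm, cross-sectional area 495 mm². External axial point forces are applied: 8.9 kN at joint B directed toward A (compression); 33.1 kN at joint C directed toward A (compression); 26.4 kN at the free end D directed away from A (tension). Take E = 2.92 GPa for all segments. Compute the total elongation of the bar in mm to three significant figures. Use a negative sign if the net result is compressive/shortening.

Internal axial forces (sectioning from the free end, tension +): N_CD = 26.4 kN, N_BC = -6.7 kN, N_AB = -15.6 kN.
A_BC = 149.3 mm².
δ_AB = -15600·877/(700·2920) = -6.693 mm
δ_BC = -6700·582/(149.3·2920) = -8.945 mm
δ_CD = 26400·227/(495·2920) = 4.146 mm
δ = Σδ_i = -11.49 mm.

-11.5 mm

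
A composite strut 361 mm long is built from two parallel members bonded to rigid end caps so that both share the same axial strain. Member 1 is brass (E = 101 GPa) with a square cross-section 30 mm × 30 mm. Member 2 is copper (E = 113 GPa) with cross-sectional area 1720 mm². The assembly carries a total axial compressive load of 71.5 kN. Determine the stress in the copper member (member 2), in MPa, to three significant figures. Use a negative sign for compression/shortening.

-28.3 MPa

A_1 = 900 mm².
Equal strain + equilibrium ⇒ each member carries load in proportion to AE: A₁E₁ = 90900000 N, A₂E₂ = 194400000 N, ΣAE = 285300000 N.
σ₂ = P·E₂/ΣAE = -71500·113000/285300000 = -28.32 MPa.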